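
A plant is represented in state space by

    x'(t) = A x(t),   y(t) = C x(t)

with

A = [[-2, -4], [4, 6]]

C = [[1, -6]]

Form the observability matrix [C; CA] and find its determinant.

-196

CA = [[-26, -40]]
Observability matrix O = [C; CA] = [[1, -6], [-26, -40]]
det(O) = 1·(-40) - (-6)·(-26) = -40 - 156 = -196
Since det(O) ≠ 0, rank(O) = 2 and the system is completely observable.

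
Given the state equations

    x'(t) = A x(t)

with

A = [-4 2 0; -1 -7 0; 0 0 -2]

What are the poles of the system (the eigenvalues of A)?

-6, -5, -2

det(sI - A) = s^3 - (tr A)s^2 + (M11 + M22 + M33)s - det A, where Mii is the 2×2 principal minor of A obtained by deleting row i and column i.
tr A = (-4) + (-7) + (-2) = -13; M11 = (-7)·(-2) - 0·0 = 14 - 0 = 14; M22 = (-4)·(-2) - 0·0 = 8 - 0 = 8; M33 = (-4)·(-7) - 2·(-1) = 28 - (-2) = 30; sum of minors = 52.
det A = (-4)·((-7)·(-2) - 0·0) - 2·((-1)·(-2) - 0·0) + 0·((-1)·0 - (-7)·0) = (-4)·14 - 2·2 + 0·0 = -60.
So p(s) = det(sI - A) = s^3 + 13s^2 + 52s + 60.
Rational-root test: any integer root divides 60. Testing small divisors, s = -2 works: p(-2) = -8 + 52 + (-104) + 60 = 0, so (s + 2) is a factor.
Dividing, p(s) = (s + 2)(s^2 + 11s + 30).
Factor s^2 + 11s + 30: two numbers with sum -11 and product 30 are -5 and -6, so s^2 + 11s + 30 = (s + 5)(s + 6).
Hence p(s) = (s + 2) (s + 5) (s + 6), with roots -6, -5, -2.
All eigenvalues have negative real part, so the system is asymptotically stable.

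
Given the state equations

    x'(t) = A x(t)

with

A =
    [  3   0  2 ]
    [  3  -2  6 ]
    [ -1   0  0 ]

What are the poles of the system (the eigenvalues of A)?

-2, 1, 2

det(sI - A) = s^3 - (tr A)s^2 + (M11 + M22 + M33)s - det A, where Mii is the 2×2 principal minor of A obtained by deleting row i and column i.
tr A = 3 + (-2) + 0 = 1; M11 = (-2)·0 - 6·0 = 0 - 0 = 0; M22 = 3·0 - 2·(-1) = 0 - (-2) = 2; M33 = 3·(-2) - 0·3 = -6 - 0 = -6; sum of minors = -4.
det A = 3·((-2)·0 - 6·0) - 0·(3·0 - 6·(-1)) + 2·(3·0 - (-2)·(-1)) = 3·0 - 0·6 + 2·(-2) = -4.
So p(s) = det(sI - A) = s^3 - s^2 - 4s + 4.
Rational-root test: any integer root divides 4. Testing small divisors, s = 1 works: p(1) = 1 + (-1) + (-4) + 4 = 0, so (s - 1) is a factor.
Dividing, p(s) = (s - 1)(s^2 - 4).
Factor s^2 - 4: two numbers with sum 0 and product -4 are 2 and -2, so s^2 - 4 = (s - 2)(s + 2).
Hence p(s) = (s - 2) (s - 1) (s + 2), with roots -2, 1, 2.
At least one eigenvalue has non-negative real part, so the system is not asymptotically stable.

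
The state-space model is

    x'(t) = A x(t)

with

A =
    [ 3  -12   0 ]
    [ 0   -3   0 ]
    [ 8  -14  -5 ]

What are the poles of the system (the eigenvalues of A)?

-5, -3, 3

det(sI - A) = s^3 - (tr A)s^2 + (M11 + M22 + M33)s - det A, where Mii is the 2×2 principal minor of A obtained by deleting row i and column i.
tr A = 3 + (-3) + (-5) = -5; M11 = (-3)·(-5) - 0·(-14) = 15 - 0 = 15; M22 = 3·(-5) - 0·8 = -15 - 0 = -15; M33 = 3·(-3) - (-12)·0 = -9 - 0 = -9; sum of minors = -9.
det A = 3·((-3)·(-5) - 0·(-14)) - (-12)·(0·(-5) - 0·8) + 0·(0·(-14) - (-3)·8) = 3·15 - (-12)·0 + 0·24 = 45.
So p(s) = det(sI - A) = s^3 + 5s^2 - 9s - 45.
Rational-root test: any integer root divides -45. Testing small divisors, s = -3 works: p(-3) = -27 + 45 + 27 + (-45) = 0, so (s + 3) is a factor.
Dividing, p(s) = (s + 3)(s^2 + 2s - 15).
Factor s^2 + 2s - 15: two numbers with sum -2 and product -15 are 3 and -5, so s^2 + 2s - 15 = (s - 3)(s + 5).
Hence p(s) = (s - 3) (s + 3) (s + 5), with roots -5, -3, 3.
At least one eigenvalue has non-negative real part, so the system is not asymptotically stable.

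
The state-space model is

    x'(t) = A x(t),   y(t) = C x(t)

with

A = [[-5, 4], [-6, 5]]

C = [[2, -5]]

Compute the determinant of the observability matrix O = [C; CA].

CA = [[20, -17]]
Observability matrix O = [C; CA] = [[2, -5], [20, -17]]
det(O) = 2·(-17) - (-5)·20 = -34 - (-100) = 66
Since det(O) ≠ 0, rank(O) = 2 and the system is completely observable.

66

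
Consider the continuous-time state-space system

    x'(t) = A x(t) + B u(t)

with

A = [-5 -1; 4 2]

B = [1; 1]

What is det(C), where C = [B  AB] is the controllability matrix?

12

AB = [[-6], [6]]
Controllability matrix C = [B  AB] = [[1, -6], [1, 6]]
det(C) = 1·6 - (-6)·1 = 6 - (-6) = 12
Since det(C) ≠ 0, rank(C) = 2 and the system is completely controllable.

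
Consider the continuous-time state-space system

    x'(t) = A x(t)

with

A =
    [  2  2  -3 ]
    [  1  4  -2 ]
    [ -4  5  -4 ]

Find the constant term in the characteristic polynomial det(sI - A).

Expand det(sI - A) for the 3×3 matrix.
p(s) = s^3 - 2s^2 - 20s + 51.
(Check: constant term = det(-A) = (-1)^3 det A = 51; coefficient of s^2 = -tr A = -2.)
The constant term is 51.

51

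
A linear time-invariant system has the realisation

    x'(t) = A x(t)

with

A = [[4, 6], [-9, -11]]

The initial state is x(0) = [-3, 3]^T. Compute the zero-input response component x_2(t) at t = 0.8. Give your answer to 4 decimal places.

0.6057

det(sI - A) = s^2 - (tr A)s + det A, with tr A = 4 + (-11) = -7 and det A = 4·(-11) - 6·(-9) = -44 - (-54) = 10.
So p(s) = det(sI - A) = s^2 + 7s + 10.
Factor s^2 + 7s + 10: two numbers with sum -7 and product 10 are -2 and -5, so s^2 + 7s + 10 = (s + 2)(s + 5).
Hence p(s) = (s + 2) (s + 5), with roots -5, -2.
The eigenvalues -5, -2 are distinct and real, so A is diagonalisable and x(t) = e^{At} x(0) = V diag(e^{λ_i t}) V^{-1} x(0), where the columns of V are the eigenvectors.
λ = -5: A - (-5)I = [[9, 6], [-9, -6]]. Row 1 gives 9·v1 + 6·v2 = 0, so take v_1 = [-2, 3]^T.
λ = -2: A - (-2)I = [[6, 6], [-9, -9]]. Row 1 gives 6·v1 + 6·v2 = 0, so take v_2 = [1, -1]^T.
V = [v_1 v_2] = [[-2, 1], [3, -1]] has det V = -1, so V^{-1} = adj(V)/det V = [[1, 1], [3, 2]].
Modal coordinates z(0) = V^{-1} x(0): 1·(-3) + 1·3 = 0; 3·(-3) + 2·3 = -3; so z(0) = [0, -3]^T.
x_2(t) = Σ_i (v_i)_2 · z_i(0) · e^{λ_i t} (row 2 of V times the modal terms).
x_2(0.8) = 3·0·e^{-5·0.8} + (-1)·(-3)·e^{-2·0.8} = 0·0.018316 + 3·0.201897 = 0.6057.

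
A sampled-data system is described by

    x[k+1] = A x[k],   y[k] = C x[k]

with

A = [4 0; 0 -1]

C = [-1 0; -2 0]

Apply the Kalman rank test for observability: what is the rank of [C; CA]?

1

CA = [[-4, 0], [-8, 0]]
Observability matrix O = [C; CA] = [[-1, 0], [-2, 0], [-4, 0], [-8, 0]]
Every row of O is a scalar multiple of row 1 = [-1, 0] (multipliers 1, 2, 4, 8), so the rows span a one-dimensional space.
O ≠ 0, hence rank(O) = 1.
rank(O) = 1 < n = 2, so the pair (A, C) is not completely observable.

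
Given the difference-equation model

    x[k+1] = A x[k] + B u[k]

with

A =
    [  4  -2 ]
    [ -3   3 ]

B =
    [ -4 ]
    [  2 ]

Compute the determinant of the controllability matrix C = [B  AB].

AB = [[-20], [18]]
Controllability matrix C = [B  AB] = [[-4, -20], [2, 18]]
det(C) = (-4)·18 - (-20)·2 = -72 - (-40) = -32
Since det(C) ≠ 0, rank(C) = 2 and the system is completely controllable.

-32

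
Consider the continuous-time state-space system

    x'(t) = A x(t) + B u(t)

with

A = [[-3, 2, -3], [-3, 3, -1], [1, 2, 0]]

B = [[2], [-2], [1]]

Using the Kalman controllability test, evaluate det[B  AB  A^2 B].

2333

AB = [[-13], [-13], [-2]]
A^2B = [[19], [2], [-39]]
Controllability matrix C = [B  AB  A^2B] = [[2, -13, 19], [-2, -13, 2], [1, -2, -39]]
Expanding along the first row, det(C) = 2·((-13)·(-39) - 2·(-2)) - (-13)·((-2)·(-39) - 2·1) + 19·((-2)·(-2) - (-13)·1) = 2·511 - (-13)·76 + 19·17 = 2333
Since det(C) ≠ 0, rank(C) = 3 and the system is completely controllable.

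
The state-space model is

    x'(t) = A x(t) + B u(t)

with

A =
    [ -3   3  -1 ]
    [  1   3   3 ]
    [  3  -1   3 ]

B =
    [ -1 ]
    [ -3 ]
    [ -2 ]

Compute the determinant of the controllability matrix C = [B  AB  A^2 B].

224

AB = [[-4], [-16], [-6]]
A^2B = [[-30], [-70], [-14]]
Controllability matrix C = [B  AB  A^2B] = [[-1, -4, -30], [-3, -16, -70], [-2, -6, -14]]
Expanding along the first row, det(C) = (-1)·((-16)·(-14) - (-70)·(-6)) - (-4)·((-3)·(-14) - (-70)·(-2)) + (-30)·((-3)·(-6) - (-16)·(-2)) = (-1)·(-196) - (-4)·(-98) + (-30)·(-14) = 224
Since det(C) ≠ 0, rank(C) = 3 and the system is completely controllable.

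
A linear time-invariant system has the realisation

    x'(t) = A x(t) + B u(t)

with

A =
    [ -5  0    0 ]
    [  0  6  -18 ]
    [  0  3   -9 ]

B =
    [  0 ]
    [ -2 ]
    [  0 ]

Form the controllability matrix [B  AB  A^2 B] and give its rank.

2

AB = [[0], [-12], [-6]]
A^2B = [[0], [36], [18]]
Controllability matrix C = [B  AB  A^2B] = [[0, 0, 0], [-2, -12, 36], [0, -6, 18]]
Row 1 of C is identically zero, so rank(C) ≤ 2.
The 2×2 minor from rows 2, 3, columns 1, 2 is (-2)·(-6) - (-12)·0 = 12 - 0 = 12 ≠ 0, so rank(C) = 2.
rank(C) = 2 < n = 3, so the pair (A, B) is not completely controllable.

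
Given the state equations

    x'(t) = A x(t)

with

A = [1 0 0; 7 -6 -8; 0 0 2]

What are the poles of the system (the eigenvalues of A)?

det(sI - A) = s^3 - (tr A)s^2 + (M11 + M22 + M33)s - det A, where Mii is the 2×2 principal minor of A obtained by deleting row i and column i.
tr A = 1 + (-6) + 2 = -3; M11 = (-6)·2 - (-8)·0 = -12 - 0 = -12; M22 = 1·2 - 0·0 = 2 - 0 = 2; M33 = 1·(-6) - 0·7 = -6 - 0 = -6; sum of minors = -16.
det A = 1·((-6)·2 - (-8)·0) - 0·(7·2 - (-8)·0) + 0·(7·0 - (-6)·0) = 1·(-12) - 0·14 + 0·0 = -12.
So p(s) = det(sI - A) = s^3 + 3s^2 - 16s + 12.
Rational-root test: any integer root divides 12. Testing small divisors, s = 1 works: p(1) = 1 + 3 + (-16) + 12 = 0, so (s - 1) is a factor.
Dividing, p(s) = (s - 1)(s^2 + 4s - 12).
Factor s^2 + 4s - 12: two numbers with sum -4 and product -12 are 2 and -6, so s^2 + 4s - 12 = (s - 2)(s + 6).
Hence p(s) = (s - 2) (s - 1) (s + 6), with roots -6, 1, 2.
At least one eigenvalue has non-negative real part, so the system is not asymptotically stable.

-6, 1, 2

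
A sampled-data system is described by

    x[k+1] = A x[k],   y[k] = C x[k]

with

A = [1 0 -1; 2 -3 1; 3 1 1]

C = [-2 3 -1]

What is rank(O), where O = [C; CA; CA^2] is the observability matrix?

3

CA = [[1, -10, 4]]
CA^2 = [[-7, 34, -7]]
Observability matrix O = [C; CA; CA^2] = [[-2, 3, -1], [1, -10, 4], [-7, 34, -7]]
det(O) = (-2)·((-10)·(-7) - 4·34) - 3·(1·(-7) - 4·(-7)) + (-1)·(1·34 - (-10)·(-7)) = (-2)·(-66) - 3·21 + (-1)·(-36) = 105 ≠ 0, so rank(O) = 3.
rank(O) = 3 = n, so the pair (A, C) is completely observable.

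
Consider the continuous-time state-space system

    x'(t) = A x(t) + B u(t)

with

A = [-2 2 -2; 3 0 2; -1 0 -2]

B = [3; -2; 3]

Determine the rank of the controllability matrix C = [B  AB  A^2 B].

3

AB = [[-16], [15], [-9]]
A^2B = [[80], [-66], [34]]
Controllability matrix C = [B  AB  A^2B] = [[3, -16, 80], [-2, 15, -66], [3, -9, 34]]
det(C) = 3·(15·34 - (-66)·(-9)) - (-16)·((-2)·34 - (-66)·3) + 80·((-2)·(-9) - 15·3) = 3·(-84) - (-16)·130 + 80·(-27) = -332 ≠ 0, so rank(C) = 3.
rank(C) = 3 = n, so the pair (A, B) is completely controllable.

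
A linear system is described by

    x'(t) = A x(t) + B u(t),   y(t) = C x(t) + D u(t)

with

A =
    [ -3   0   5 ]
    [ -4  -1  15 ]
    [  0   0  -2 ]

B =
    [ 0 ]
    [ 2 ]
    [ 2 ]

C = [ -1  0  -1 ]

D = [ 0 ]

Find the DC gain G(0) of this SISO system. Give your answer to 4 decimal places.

G(0) = C(-A)^{-1}B + D = -C A^{-1} B + D.
det A = -6, so A^{-1} = (1/-6)·adj(A) = [[-1/3, 0, -5/6], [4/3, -1, -25/6], [0, 0, -1/2]]
A^{-1} B = [-5/3, -31/3, -1]^T
C A^{-1} B = 8/3
G(0) = D - C A^{-1} B = 0 - (8/3) = -8/3 ≈ -2.6667

-2.6667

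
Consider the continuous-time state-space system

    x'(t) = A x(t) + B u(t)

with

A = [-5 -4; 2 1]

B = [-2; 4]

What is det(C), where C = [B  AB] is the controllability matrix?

24

AB = [[-6], [0]]
Controllability matrix C = [B  AB] = [[-2, -6], [4, 0]]
det(C) = (-2)·0 - (-6)·4 = 0 - (-24) = 24
Since det(C) ≠ 0, rank(C) = 2 and the system is completely controllable.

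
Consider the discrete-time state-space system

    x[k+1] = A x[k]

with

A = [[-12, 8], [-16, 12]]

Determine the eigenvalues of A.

det(zI - A) = z^2 - (tr A)z + det A, with tr A = (-12) + 12 = 0 and det A = (-12)·12 - 8·(-16) = -144 - (-128) = -16.
So p(z) = det(zI - A) = z^2 - 16.
Factor z^2 - 16: two numbers with sum 0 and product -16 are 4 and -4, so z^2 - 16 = (z - 4)(z + 4).
Hence p(z) = (z - 4) (z + 4), with roots -4, 4.

-4, 4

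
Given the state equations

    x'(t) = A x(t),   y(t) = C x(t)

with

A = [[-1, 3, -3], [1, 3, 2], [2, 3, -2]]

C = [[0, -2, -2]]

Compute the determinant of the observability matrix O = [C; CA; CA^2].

CA = [[-6, -12, 0]]
CA^2 = [[-6, -54, -6]]
Observability matrix O = [C; CA; CA^2] = [[0, -2, -2], [-6, -12, 0], [-6, -54, -6]]
Expanding along the first row, det(O) = 0·((-12)·(-6) - 0·(-54)) - (-2)·((-6)·(-6) - 0·(-6)) + (-2)·((-6)·(-54) - (-12)·(-6)) = 0·72 - (-2)·36 + (-2)·252 = -432
Since det(O) ≠ 0, rank(O) = 3 and the system is completely observable.

-432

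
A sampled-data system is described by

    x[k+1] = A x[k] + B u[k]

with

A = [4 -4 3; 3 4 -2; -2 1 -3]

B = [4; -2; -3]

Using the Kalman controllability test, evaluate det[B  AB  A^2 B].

AB = [[15], [10], [-1]]
A^2B = [[17], [87], [-17]]
Controllability matrix C = [B  AB  A^2B] = [[4, 15, 17], [-2, 10, 87], [-3, -1, -17]]
Expanding along the first row, det(C) = 4·(10·(-17) - 87·(-1)) - 15·((-2)·(-17) - 87·(-3)) + 17·((-2)·(-1) - 10·(-3)) = 4·(-83) - 15·295 + 17·32 = -4213
Since det(C) ≠ 0, rank(C) = 3 and the system is completely controllable.

-4213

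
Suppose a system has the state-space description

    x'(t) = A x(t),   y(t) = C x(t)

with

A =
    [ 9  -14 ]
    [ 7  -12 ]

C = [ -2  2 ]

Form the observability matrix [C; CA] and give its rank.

CA = [[-4, 4]]
Observability matrix O = [C; CA] = [[-2, 2], [-4, 4]]
Every row of O is a scalar multiple of row 1 = [-2, 2] (multipliers 1, 2), so the rows span a one-dimensional space.
O ≠ 0, hence rank(O) = 1.
rank(O) = 1 < n = 2, so the pair (A, C) is not completely observable.

1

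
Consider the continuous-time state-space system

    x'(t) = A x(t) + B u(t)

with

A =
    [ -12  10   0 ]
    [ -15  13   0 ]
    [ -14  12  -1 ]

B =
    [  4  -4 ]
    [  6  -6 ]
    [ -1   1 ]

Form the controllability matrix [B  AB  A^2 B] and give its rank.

2

AB = [[12, -12], [18, -18], [17, -17]]
A^2B = [[36, -36], [54, -54], [31, -31]]
Controllability matrix C = [B  AB  A^2B] = [[4, -4, 12, -12, 36, -36], [6, -6, 18, -18, 54, -54], [-1, 1, 17, -17, 31, -31]]
The rows r1, r2, r3 of C are linearly dependent: -3·r1 + 2·r2 = 0 (check each entry), so rank(C) ≤ 2.
The 2×2 minor from rows 1, 3, columns 1, 3 is 4·17 - 12·(-1) = 68 - (-12) = 80 ≠ 0, so rank(C) = 2.
rank(C) = 2 < n = 3, so the pair (A, B) is not completely controllable.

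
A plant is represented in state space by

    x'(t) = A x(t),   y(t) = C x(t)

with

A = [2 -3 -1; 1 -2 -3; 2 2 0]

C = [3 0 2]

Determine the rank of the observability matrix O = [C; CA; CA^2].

3

CA = [[10, -5, -3]]
CA^2 = [[9, -26, 5]]
Observability matrix O = [C; CA; CA^2] = [[3, 0, 2], [10, -5, -3], [9, -26, 5]]
det(O) = 3·((-5)·5 - (-3)·(-26)) - 0·(10·5 - (-3)·9) + 2·(10·(-26) - (-5)·9) = 3·(-103) - 0·77 + 2·(-215) = -739 ≠ 0, so rank(O) = 3.
rank(O) = 3 = n, so the pair (A, C) is completely observable.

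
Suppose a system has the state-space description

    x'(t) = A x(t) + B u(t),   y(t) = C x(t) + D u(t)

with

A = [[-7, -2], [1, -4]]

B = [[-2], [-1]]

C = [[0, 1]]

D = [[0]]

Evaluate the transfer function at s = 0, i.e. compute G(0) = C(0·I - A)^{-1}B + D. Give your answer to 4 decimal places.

G(0) = C(-A)^{-1}B + D = -C A^{-1} B + D.
det A = 30, so A^{-1} = (1/30)·adj(A) = [[-2/15, 1/15], [-1/30, -7/30]]
A^{-1} B = [1/5, 3/10]^T
C A^{-1} B = 3/10
G(0) = D - C A^{-1} B = 0 - (3/10) = -3/10 ≈ -0.3000

-0.3000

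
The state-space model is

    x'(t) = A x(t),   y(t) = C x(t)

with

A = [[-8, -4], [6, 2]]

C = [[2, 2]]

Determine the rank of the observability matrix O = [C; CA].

CA = [[-4, -4]]
Observability matrix O = [C; CA] = [[2, 2], [-4, -4]]
Every row of O is a scalar multiple of row 1 = [2, 2] (multipliers 1, -2), so the rows span a one-dimensional space.
O ≠ 0, hence rank(O) = 1.
rank(O) = 1 < n = 2, so the pair (A, C) is not completely observable.

1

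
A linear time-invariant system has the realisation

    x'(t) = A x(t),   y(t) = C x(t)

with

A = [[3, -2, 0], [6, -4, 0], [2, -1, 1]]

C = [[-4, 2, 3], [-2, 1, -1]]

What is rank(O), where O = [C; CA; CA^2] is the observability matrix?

2

CA = [[6, -3, 3], [-2, 1, -1]]
CA^2 = [[6, -3, 3], [-2, 1, -1]]
Observability matrix O = [C; CA; CA^2] = [[-4, 2, 3], [-2, 1, -1], [6, -3, 3], [-2, 1, -1], [6, -3, 3], [-2, 1, -1]]
The columns c1, c2, c3 of O are linearly dependent: c1 + 2·c2 = 0 (check each entry), so rank(O) ≤ 2.
The 2×2 minor from rows 1, 2, columns 1, 3 is (-4)·(-1) - 3·(-2) = 4 - (-6) = 10 ≠ 0, so rank(O) = 2.
rank(O) = 2 < n = 3, so the pair (A, C) is not completely observable.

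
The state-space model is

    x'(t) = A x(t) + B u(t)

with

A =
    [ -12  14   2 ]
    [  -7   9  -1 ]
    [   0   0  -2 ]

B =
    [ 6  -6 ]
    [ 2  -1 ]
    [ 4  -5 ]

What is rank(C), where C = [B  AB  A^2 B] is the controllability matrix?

2

AB = [[-36, 48], [-28, 38], [-8, 10]]
A^2B = [[24, -24], [8, -4], [16, -20]]
Controllability matrix C = [B  AB  A^2B] = [[6, -6, -36, 48, 24, -24], [2, -1, -28, 38, 8, -4], [4, -5, -8, 10, 16, -20]]
The rows r1, r2, r3 of C are linearly dependent: -r1 + r2 + r3 = 0 (check each entry), so rank(C) ≤ 2.
The 2×2 minor from rows 1, 2, columns 1, 2 is 6·(-1) - (-6)·2 = -6 - (-12) = 6 ≠ 0, so rank(C) = 2.
rank(C) = 2 < n = 3, so the pair (A, B) is not completely controllable.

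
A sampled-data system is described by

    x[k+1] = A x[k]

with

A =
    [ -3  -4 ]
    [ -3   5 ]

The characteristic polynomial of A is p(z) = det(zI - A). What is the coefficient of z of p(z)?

-2

For a 2×2 matrix, det(zI - A) = z^2 - (tr A)z + det A.
tr A = 2, det A = -27.
So p(z) = z^2 - 2z - 27.
The coefficient of z is -2.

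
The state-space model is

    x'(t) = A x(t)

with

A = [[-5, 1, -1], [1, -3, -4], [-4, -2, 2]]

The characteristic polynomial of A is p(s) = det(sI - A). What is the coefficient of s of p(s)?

-14

Expand det(sI - A) for the 3×3 matrix.
p(s) = s^3 + 6s^2 - 14s - 98.
(Check: constant term = det(-A) = (-1)^3 det A = -98; coefficient of s^2 = -tr A = 6.)
The coefficient of s is -14.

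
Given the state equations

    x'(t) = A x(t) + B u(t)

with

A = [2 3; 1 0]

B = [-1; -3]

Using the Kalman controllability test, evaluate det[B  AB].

-32

AB = [[-11], [-1]]
Controllability matrix C = [B  AB] = [[-1, -11], [-3, -1]]
det(C) = (-1)·(-1) - (-11)·(-3) = 1 - 33 = -32
Since det(C) ≠ 0, rank(C) = 2 and the system is completely controllable.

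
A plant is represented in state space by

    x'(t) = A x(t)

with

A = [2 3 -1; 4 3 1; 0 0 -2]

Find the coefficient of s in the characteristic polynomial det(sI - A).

-16

Expand det(sI - A) for the 3×3 matrix.
p(s) = s^3 - 3s^2 - 16s - 12.
(Check: constant term = det(-A) = (-1)^3 det A = -12; coefficient of s^2 = -tr A = -3.)
The coefficient of s is -16.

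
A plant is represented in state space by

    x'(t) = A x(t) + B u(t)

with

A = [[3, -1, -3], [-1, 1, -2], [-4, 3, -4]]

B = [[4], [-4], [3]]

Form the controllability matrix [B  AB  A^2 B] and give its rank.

AB = [[7], [-14], [-40]]
A^2B = [[155], [59], [90]]
Controllability matrix C = [B  AB  A^2B] = [[4, 7, 155], [-4, -14, 59], [3, -40, 90]]
det(C) = 4·((-14)·90 - 59·(-40)) - 7·((-4)·90 - 59·3) + 155·((-4)·(-40) - (-14)·3) = 4·1100 - 7·(-537) + 155·202 = 39469 ≠ 0, so rank(C) = 3.
rank(C) = 3 = n, so the pair (A, B) is completely controllable.

3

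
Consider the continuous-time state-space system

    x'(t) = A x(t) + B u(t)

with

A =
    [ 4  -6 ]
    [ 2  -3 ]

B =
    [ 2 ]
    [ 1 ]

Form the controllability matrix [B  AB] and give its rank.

AB = [[2], [1]]
Controllability matrix C = [B  AB] = [[2, 2], [1, 1]]
Every column of C is a scalar multiple of column 1 = [2, 1] (multipliers 1, 1), so the columns span a one-dimensional space.
C ≠ 0, hence rank(C) = 1.
rank(C) = 1 < n = 2, so the pair (A, B) is not completely controllable.

1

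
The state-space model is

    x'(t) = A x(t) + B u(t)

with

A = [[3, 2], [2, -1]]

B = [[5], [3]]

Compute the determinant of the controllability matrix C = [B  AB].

AB = [[21], [7]]
Controllability matrix C = [B  AB] = [[5, 21], [3, 7]]
det(C) = 5·7 - 21·3 = 35 - 63 = -28
Since det(C) ≠ 0, rank(C) = 2 and the system is completely controllable.

-28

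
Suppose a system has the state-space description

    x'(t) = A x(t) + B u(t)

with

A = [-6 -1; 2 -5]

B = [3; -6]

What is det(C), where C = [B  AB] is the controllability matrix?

36

AB = [[-12], [36]]
Controllability matrix C = [B  AB] = [[3, -12], [-6, 36]]
det(C) = 3·36 - (-12)·(-6) = 108 - 72 = 36
Since det(C) ≠ 0, rank(C) = 2 and the system is completely controllable.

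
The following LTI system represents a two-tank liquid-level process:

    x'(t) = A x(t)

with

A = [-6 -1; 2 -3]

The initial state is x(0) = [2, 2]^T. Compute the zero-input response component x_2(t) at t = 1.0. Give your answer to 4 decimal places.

det(sI - A) = s^2 - (tr A)s + det A, with tr A = (-6) + (-3) = -9 and det A = (-6)·(-3) - (-1)·2 = 18 - (-2) = 20.
So p(s) = det(sI - A) = s^2 + 9s + 20.
Factor s^2 + 9s + 20: two numbers with sum -9 and product 20 are -4 and -5, so s^2 + 9s + 20 = (s + 4)(s + 5).
Hence p(s) = (s + 4) (s + 5), with roots -5, -4.
The eigenvalues -5, -4 are distinct and real, so A is diagonalisable and x(t) = e^{At} x(0) = V diag(e^{λ_i t}) V^{-1} x(0), where the columns of V are the eigenvectors.
λ = -5: A - (-5)I = [[-1, -1], [2, 2]]. Row 1 gives (-1)·v1 + (-1)·v2 = 0, so take v_1 = [1, -1]^T.
λ = -4: A - (-4)I = [[-2, -1], [2, 1]]. Row 1 gives (-2)·v1 + (-1)·v2 = 0, so take v_2 = [1, -2]^T.
V = [v_1 v_2] = [[1, 1], [-1, -2]] has det V = -1, so V^{-1} = adj(V)/det V = [[2, 1], [-1, -1]].
Modal coordinates z(0) = V^{-1} x(0): 2·2 + 1·2 = 6; (-1)·2 + (-1)·2 = -4; so z(0) = [6, -4]^T.
x_2(t) = Σ_i (v_i)_2 · z_i(0) · e^{λ_i t} (row 2 of V times the modal terms).
x_2(1.0) = (-1)·6·e^{-5·1.0} + (-2)·(-4)·e^{-4·1.0} = (-6)·0.006738 + 8·0.018316 = 0.1061.

0.1061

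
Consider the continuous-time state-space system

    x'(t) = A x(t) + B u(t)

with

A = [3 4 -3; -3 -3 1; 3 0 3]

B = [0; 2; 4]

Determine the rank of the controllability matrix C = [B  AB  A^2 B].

3

AB = [[-4], [-2], [12]]
A^2B = [[-56], [30], [24]]
Controllability matrix C = [B  AB  A^2B] = [[0, -4, -56], [2, -2, 30], [4, 12, 24]]
det(C) = 0·((-2)·24 - 30·12) - (-4)·(2·24 - 30·4) + (-56)·(2·12 - (-2)·4) = 0·(-408) - (-4)·(-72) + (-56)·32 = -2080 ≠ 0, so rank(C) = 3.
rank(C) = 3 = n, so the pair (A, B) is completely controllable.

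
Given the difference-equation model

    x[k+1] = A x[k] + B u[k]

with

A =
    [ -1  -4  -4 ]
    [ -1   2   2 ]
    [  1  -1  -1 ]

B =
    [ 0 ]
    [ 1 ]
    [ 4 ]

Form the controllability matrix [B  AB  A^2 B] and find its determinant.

-2900

AB = [[-20], [10], [-5]]
A^2B = [[0], [30], [-25]]
Controllability matrix C = [B  AB  A^2B] = [[0, -20, 0], [1, 10, 30], [4, -5, -25]]
Expanding along the first row, det(C) = 0·(10·(-25) - 30·(-5)) - (-20)·(1·(-25) - 30·4) + 0·(1·(-5) - 10·4) = 0·(-100) - (-20)·(-145) + 0·(-45) = -2900
Since det(C) ≠ 0, rank(C) = 3 and the system is completely controllable.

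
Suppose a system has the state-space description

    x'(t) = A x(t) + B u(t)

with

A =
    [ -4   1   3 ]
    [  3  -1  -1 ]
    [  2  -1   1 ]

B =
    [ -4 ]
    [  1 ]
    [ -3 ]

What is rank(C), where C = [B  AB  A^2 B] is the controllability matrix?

3

AB = [[8], [-10], [-12]]
A^2B = [[-78], [46], [14]]
Controllability matrix C = [B  AB  A^2B] = [[-4, 8, -78], [1, -10, 46], [-3, -12, 14]]
det(C) = (-4)·((-10)·14 - 46·(-12)) - 8·(1·14 - 46·(-3)) + (-78)·(1·(-12) - (-10)·(-3)) = (-4)·412 - 8·152 + (-78)·(-42) = 412 ≠ 0, so rank(C) = 3.
rank(C) = 3 = n, so the pair (A, B) is completely controllable.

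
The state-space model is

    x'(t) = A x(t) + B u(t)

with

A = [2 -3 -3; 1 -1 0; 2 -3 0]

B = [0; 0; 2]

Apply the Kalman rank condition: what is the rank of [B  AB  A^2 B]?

AB = [[-6], [0], [0]]
A^2B = [[-12], [-6], [-12]]
Controllability matrix C = [B  AB  A^2B] = [[0, -6, -12], [0, 0, -6], [2, 0, -12]]
det(C) = 0·(0·(-12) - (-6)·0) - (-6)·(0·(-12) - (-6)·2) + (-12)·(0·0 - 0·2) = 0·0 - (-6)·12 + (-12)·0 = 72 ≠ 0, so rank(C) = 3.
rank(C) = 3 = n, so the pair (A, B) is completely controllable.

3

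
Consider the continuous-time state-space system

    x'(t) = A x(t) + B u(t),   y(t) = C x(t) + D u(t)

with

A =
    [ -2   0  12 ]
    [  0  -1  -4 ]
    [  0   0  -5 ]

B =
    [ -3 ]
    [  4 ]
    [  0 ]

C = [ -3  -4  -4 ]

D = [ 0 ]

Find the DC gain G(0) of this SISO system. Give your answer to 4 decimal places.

-11.5000

G(0) = C(-A)^{-1}B + D = -C A^{-1} B + D.
det A = -10, so A^{-1} = (1/-10)·adj(A) = [[-1/2, 0, -6/5], [0, -1, 4/5], [0, 0, -1/5]]
A^{-1} B = [3/2, -4, 0]^T
C A^{-1} B = 23/2
G(0) = D - C A^{-1} B = 0 - (23/2) = -23/2 ≈ -11.5000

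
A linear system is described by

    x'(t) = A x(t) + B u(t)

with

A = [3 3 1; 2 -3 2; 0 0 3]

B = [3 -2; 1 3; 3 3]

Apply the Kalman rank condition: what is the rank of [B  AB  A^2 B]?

3

AB = [[15, 6], [9, -7], [9, 9]]
A^2B = [[81, 6], [21, 51], [27, 27]]
Controllability matrix C = [B  AB  A^2B] = [[3, -2, 15, 6, 81, 6], [1, 3, 9, -7, 21, 51], [3, 3, 9, 9, 27, 27]]
Take the 3×3 submatrix of C formed by columns 1, 2, 3: [[3, -2, 15], [1, 3, 9], [3, 3, 9]]. Its determinant is 3·(3·9 - 9·3) - (-2)·(1·9 - 9·3) + 15·(1·3 - 3·3) = 3·0 - (-2)·(-18) + 15·(-6) = -126 ≠ 0.
So rank(C) ≥ 3; since C has 3 rows, rank(C) = 3.
rank(C) = 3 = n, so the pair (A, B) is completely controllable.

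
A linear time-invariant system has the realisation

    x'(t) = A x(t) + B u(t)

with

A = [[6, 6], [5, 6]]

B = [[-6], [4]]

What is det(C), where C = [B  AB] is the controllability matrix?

AB = [[-12], [-6]]
Controllability matrix C = [B  AB] = [[-6, -12], [4, -6]]
det(C) = (-6)·(-6) - (-12)·4 = 36 - (-48) = 84
Since det(C) ≠ 0, rank(C) = 2 and the system is completely controllable.

84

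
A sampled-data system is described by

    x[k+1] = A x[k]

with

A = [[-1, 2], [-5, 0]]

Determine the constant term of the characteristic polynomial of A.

10

For a 2×2 matrix, det(zI - A) = z^2 - (tr A)z + det A.
tr A = -1, det A = 10.
So p(z) = z^2 + z + 10.
The constant term is 10.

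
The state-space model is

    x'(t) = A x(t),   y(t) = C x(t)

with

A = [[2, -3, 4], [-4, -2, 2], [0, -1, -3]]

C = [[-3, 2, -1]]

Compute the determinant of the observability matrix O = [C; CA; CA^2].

CA = [[-14, 6, -5]]
CA^2 = [[-52, 35, -29]]
Observability matrix O = [C; CA; CA^2] = [[-3, 2, -1], [-14, 6, -5], [-52, 35, -29]]
Expanding along the first row, det(O) = (-3)·(6·(-29) - (-5)·35) - 2·((-14)·(-29) - (-5)·(-52)) + (-1)·((-14)·35 - 6·(-52)) = (-3)·1 - 2·146 + (-1)·(-178) = -117
Since det(O) ≠ 0, rank(O) = 3 and the system is completely observable.

-117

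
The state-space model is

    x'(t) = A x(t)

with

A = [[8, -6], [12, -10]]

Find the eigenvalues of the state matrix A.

-4, 2

det(sI - A) = s^2 - (tr A)s + det A, with tr A = 8 + (-10) = -2 and det A = 8·(-10) - (-6)·12 = -80 - (-72) = -8.
So p(s) = det(sI - A) = s^2 + 2s - 8.
Factor s^2 + 2s - 8: two numbers with sum -2 and product -8 are 2 and -4, so s^2 + 2s - 8 = (s - 2)(s + 4).
Hence p(s) = (s - 2) (s + 4), with roots -4, 2.
At least one eigenvalue has non-negative real part, so the system is not asymptotically stable.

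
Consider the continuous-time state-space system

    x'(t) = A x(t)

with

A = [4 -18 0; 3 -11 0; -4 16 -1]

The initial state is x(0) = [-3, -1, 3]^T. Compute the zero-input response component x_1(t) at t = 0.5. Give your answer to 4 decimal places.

-1.1036

det(sI - A) = s^3 - (tr A)s^2 + (M11 + M22 + M33)s - det A, where Mii is the 2×2 principal minor of A obtained by deleting row i and column i.
tr A = 4 + (-11) + (-1) = -8; M11 = (-11)·(-1) - 0·16 = 11 - 0 = 11; M22 = 4·(-1) - 0·(-4) = -4 - 0 = -4; M33 = 4·(-11) - (-18)·3 = -44 - (-54) = 10; sum of minors = 17.
det A = 4·((-11)·(-1) - 0·16) - (-18)·(3·(-1) - 0·(-4)) + 0·(3·16 - (-11)·(-4)) = 4·11 - (-18)·(-3) + 0·4 = -10.
So p(s) = det(sI - A) = s^3 + 8s^2 + 17s + 10.
Rational-root test: any integer root divides 10. Testing small divisors, s = -1 works: p(-1) = -1 + 8 + (-17) + 10 = 0, so (s + 1) is a factor.
Dividing, p(s) = (s + 1)(s^2 + 7s + 10).
Factor s^2 + 7s + 10: two numbers with sum -7 and product 10 are -2 and -5, so s^2 + 7s + 10 = (s + 2)(s + 5).
Hence p(s) = (s + 1) (s + 2) (s + 5), with roots -5, -2, -1.
The eigenvalues -5, -2, -1 are distinct and real, so A is diagonalisable and x(t) = e^{At} x(0) = V diag(e^{λ_i t}) V^{-1} x(0), where the columns of V are the eigenvectors.
λ = -5: A - (-5)I = [[9, -18, 0], [3, -6, 0], [-4, 16, 4]]. v must be orthogonal to every row; (row 1) × (row 3) = [-72, -36, 72], so take v_1 = [-2, -1, 2]^T.
λ = -2: A - (-2)I = [[6, -18, 0], [3, -9, 0], [-4, 16, 1]]. v must be orthogonal to every row; (row 1) × (row 3) = [-18, -6, 24], so take v_2 = [-3, -1, 4]^T.
λ = -1: A - (-1)I = [[5, -18, 0], [3, -10, 0], [-4, 16, 0]]. v must be orthogonal to every row; (row 1) × (row 2) = [0, 0, 4], so take v_3 = [0, 0, 1]^T.
V = [v_1 v_2 v_3] = [[-2, -3, 0], [-1, -1, 0], [2, 4, 1]] has det V = -1, so V^{-1} = adj(V)/det V = [[1, -3, 0], [-1, 2, 0], [2, -2, 1]].
Modal coordinates z(0) = V^{-1} x(0): 1·(-3) + (-3)·(-1) + 0·3 = 0; (-1)·(-3) + 2·(-1) + 0·3 = 1; 2·(-3) + (-2)·(-1) + 1·3 = -1; so z(0) = [0, 1, -1]^T.
x_1(t) = Σ_i (v_i)_1 · z_i(0) · e^{λ_i t} (row 1 of V times the modal terms).
x_1(0.5) = (-2)·0·e^{-5·0.5} + (-3)·1·e^{-2·0.5} + 0·(-1)·e^{-1·0.5} = 0·0.082085 + (-3)·0.367879 + 0·0.606531 = -1.1036.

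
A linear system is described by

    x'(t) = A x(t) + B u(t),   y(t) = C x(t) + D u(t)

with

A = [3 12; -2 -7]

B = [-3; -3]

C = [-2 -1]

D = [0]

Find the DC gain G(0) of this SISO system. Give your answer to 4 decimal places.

33.0000

G(0) = C(-A)^{-1}B + D = -C A^{-1} B + D.
det A = 3, so A^{-1} = (1/3)·adj(A) = [[-7/3, -4], [2/3, 1]]
A^{-1} B = [19, -5]^T
C A^{-1} B = -33
G(0) = D - C A^{-1} B = 0 - (-33) = 33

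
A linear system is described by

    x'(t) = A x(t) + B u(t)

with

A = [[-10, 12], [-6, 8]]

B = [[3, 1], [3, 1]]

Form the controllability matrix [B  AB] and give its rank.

1

AB = [[6, 2], [6, 2]]
Controllability matrix C = [B  AB] = [[3, 1, 6, 2], [3, 1, 6, 2]]
Every column of C is a scalar multiple of column 1 = [3, 3] (multipliers 1, 1/3, 2, 2/3), so the columns span a one-dimensional space.
C ≠ 0, hence rank(C) = 1.
rank(C) = 1 < n = 2, so the pair (A, B) is not completely controllable.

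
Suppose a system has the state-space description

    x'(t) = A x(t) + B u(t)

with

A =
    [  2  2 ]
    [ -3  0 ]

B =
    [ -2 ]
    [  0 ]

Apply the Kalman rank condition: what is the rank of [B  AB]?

AB = [[-4], [6]]
Controllability matrix C = [B  AB] = [[-2, -4], [0, 6]]
det(C) = (-2)·6 - (-4)·0 = -12 - 0 = -12 ≠ 0, so rank(C) = 2.
rank(C) = 2 = n, so the pair (A, B) is completely controllable.

2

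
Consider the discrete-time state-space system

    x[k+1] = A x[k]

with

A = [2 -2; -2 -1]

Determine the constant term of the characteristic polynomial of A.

For a 2×2 matrix, det(zI - A) = z^2 - (tr A)z + det A.
tr A = 1, det A = -6.
So p(z) = z^2 - z - 6.
The constant term is -6.

-6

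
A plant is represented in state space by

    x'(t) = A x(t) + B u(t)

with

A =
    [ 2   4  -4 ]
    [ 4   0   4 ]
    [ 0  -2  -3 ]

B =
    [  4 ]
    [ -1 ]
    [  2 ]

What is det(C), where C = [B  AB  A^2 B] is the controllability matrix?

AB = [[-4], [24], [-4]]
A^2B = [[104], [-32], [-36]]
Controllability matrix C = [B  AB  A^2B] = [[4, -4, 104], [-1, 24, -32], [2, -4, -36]]
Expanding along the first row, det(C) = 4·(24·(-36) - (-32)·(-4)) - (-4)·((-1)·(-36) - (-32)·2) + 104·((-1)·(-4) - 24·2) = 4·(-992) - (-4)·100 + 104·(-44) = -8144
Since det(C) ≠ 0, rank(C) = 3 and the system is completely controllable.

-8144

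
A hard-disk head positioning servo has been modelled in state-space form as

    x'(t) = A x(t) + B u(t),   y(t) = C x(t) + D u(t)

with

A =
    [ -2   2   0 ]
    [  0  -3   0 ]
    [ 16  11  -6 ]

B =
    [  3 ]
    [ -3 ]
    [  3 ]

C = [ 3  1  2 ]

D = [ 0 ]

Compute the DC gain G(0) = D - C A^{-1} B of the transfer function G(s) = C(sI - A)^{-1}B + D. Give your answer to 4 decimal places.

G(0) = C(-A)^{-1}B + D = -C A^{-1} B + D.
det A = -36, so A^{-1} = (1/-36)·adj(A) = [[-1/2, -1/3, 0], [0, -1/3, 0], [-4/3, -3/2, -1/6]]
A^{-1} B = [-1/2, 1, 0]^T
C A^{-1} B = -1/2
G(0) = D - C A^{-1} B = 0 - (-1/2) = 1/2 ≈ 0.5000

0.5000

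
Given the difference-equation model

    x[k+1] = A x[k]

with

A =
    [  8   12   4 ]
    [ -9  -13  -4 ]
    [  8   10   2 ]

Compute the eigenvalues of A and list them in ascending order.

-2, -1, 0

det(zI - A) = z^3 - (tr A)z^2 + (M11 + M22 + M33)z - det A, where Mii is the 2×2 principal minor of A obtained by deleting row i and column i.
tr A = 8 + (-13) + 2 = -3; M11 = (-13)·2 - (-4)·10 = -26 - (-40) = 14; M22 = 8·2 - 4·8 = 16 - 32 = -16; M33 = 8·(-13) - 12·(-9) = -104 - (-108) = 4; sum of minors = 2.
det A = 8·((-13)·2 - (-4)·10) - 12·((-9)·2 - (-4)·8) + 4·((-9)·10 - (-13)·8) = 8·14 - 12·14 + 4·14 = 0.
So p(z) = det(zI - A) = z^3 + 3z^2 + 2z.
The constant term is 0, so p(z) = z(z^2 + 3z + 2).
Factor z^2 + 3z + 2: two numbers with sum -3 and product 2 are -1 and -2, so z^2 + 3z + 2 = (z + 1)(z + 2).
Hence p(z) = z (z + 1) (z + 2), with roots -2, -1, 0.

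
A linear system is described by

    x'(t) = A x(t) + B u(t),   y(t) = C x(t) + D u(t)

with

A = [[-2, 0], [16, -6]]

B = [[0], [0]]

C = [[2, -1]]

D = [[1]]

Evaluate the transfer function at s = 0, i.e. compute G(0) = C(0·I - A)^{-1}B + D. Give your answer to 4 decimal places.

G(0) = C(-A)^{-1}B + D = -C A^{-1} B + D.
det A = 12, so A^{-1} = (1/12)·adj(A) = [[-1/2, 0], [-4/3, -1/6]]
A^{-1} B = [0, 0]^T
C A^{-1} B = 0
G(0) = D - C A^{-1} B = 1 - (0) = 1

1.0000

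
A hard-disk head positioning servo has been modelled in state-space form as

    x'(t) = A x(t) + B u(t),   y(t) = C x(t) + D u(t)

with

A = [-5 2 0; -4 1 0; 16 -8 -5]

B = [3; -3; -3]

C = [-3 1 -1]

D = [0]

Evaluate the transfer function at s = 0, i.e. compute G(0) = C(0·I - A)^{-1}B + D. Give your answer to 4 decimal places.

G(0) = C(-A)^{-1}B + D = -C A^{-1} B + D.
det A = -15, so A^{-1} = (1/-15)·adj(A) = [[1/3, -2/3, 0], [4/3, -5/3, 0], [-16/15, 8/15, -1/5]]
A^{-1} B = [3, 9, -21/5]^T
C A^{-1} B = 21/5
G(0) = D - C A^{-1} B = 0 - (21/5) = -21/5 ≈ -4.2000

-4.2000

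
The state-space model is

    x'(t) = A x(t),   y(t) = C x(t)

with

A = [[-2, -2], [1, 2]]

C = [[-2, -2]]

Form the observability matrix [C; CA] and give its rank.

2

CA = [[2, 0]]
Observability matrix O = [C; CA] = [[-2, -2], [2, 0]]
det(O) = (-2)·0 - (-2)·2 = 0 - (-4) = 4 ≠ 0, so rank(O) = 2.
rank(O) = 2 = n, so the pair (A, C) is completely observable.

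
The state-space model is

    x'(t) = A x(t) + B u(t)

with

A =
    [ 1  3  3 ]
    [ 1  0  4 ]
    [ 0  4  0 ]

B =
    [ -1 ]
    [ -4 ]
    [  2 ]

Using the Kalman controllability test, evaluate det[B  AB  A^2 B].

AB = [[-7], [7], [-16]]
A^2B = [[-34], [-71], [28]]
Controllability matrix C = [B  AB  A^2B] = [[-1, -7, -34], [-4, 7, -71], [2, -16, 28]]
Expanding along the first row, det(C) = (-1)·(7·28 - (-71)·(-16)) - (-7)·((-4)·28 - (-71)·2) + (-34)·((-4)·(-16) - 7·2) = (-1)·(-940) - (-7)·30 + (-34)·50 = -550
Since det(C) ≠ 0, rank(C) = 3 and the system is completely controllable.

-550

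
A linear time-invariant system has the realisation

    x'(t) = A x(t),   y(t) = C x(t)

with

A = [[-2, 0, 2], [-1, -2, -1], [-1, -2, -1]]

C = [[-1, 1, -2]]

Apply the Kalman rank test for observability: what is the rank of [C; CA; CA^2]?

CA = [[3, 2, -1]]
CA^2 = [[-7, -2, 5]]
Observability matrix O = [C; CA; CA^2] = [[-1, 1, -2], [3, 2, -1], [-7, -2, 5]]
det(O) = (-1)·(2·5 - (-1)·(-2)) - 1·(3·5 - (-1)·(-7)) + (-2)·(3·(-2) - 2·(-7)) = (-1)·8 - 1·8 + (-2)·8 = -32 ≠ 0, so rank(O) = 3.
rank(O) = 3 = n, so the pair (A, C) is completely observable.

3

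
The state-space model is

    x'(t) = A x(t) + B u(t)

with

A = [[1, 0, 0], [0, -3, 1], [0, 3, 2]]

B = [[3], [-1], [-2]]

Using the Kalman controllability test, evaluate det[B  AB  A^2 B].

-189

AB = [[3], [1], [-7]]
A^2B = [[3], [-10], [-11]]
Controllability matrix C = [B  AB  A^2B] = [[3, 3, 3], [-1, 1, -10], [-2, -7, -11]]
Expanding along the first row, det(C) = 3·(1·(-11) - (-10)·(-7)) - 3·((-1)·(-11) - (-10)·(-2)) + 3·((-1)·(-7) - 1·(-2)) = 3·(-81) - 3·(-9) + 3·9 = -189
Since det(C) ≠ 0, rank(C) = 3 and the system is completely controllable.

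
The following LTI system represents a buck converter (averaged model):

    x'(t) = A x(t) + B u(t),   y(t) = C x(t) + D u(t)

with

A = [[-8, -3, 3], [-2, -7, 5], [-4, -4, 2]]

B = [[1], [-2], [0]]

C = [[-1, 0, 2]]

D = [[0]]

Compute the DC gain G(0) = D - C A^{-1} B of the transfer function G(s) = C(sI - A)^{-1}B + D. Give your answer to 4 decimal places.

G(0) = C(-A)^{-1}B + D = -C A^{-1} B + D.
det A = -60, so A^{-1} = (1/-60)·adj(A) = [[-1/10, 1/10, -1/10], [4/15, 1/15, -17/30], [1/3, 1/3, -5/6]]
A^{-1} B = [-3/10, 2/15, -1/3]^T
C A^{-1} B = -11/30
G(0) = D - C A^{-1} B = 0 - (-11/30) = 11/30 ≈ 0.3667

0.3667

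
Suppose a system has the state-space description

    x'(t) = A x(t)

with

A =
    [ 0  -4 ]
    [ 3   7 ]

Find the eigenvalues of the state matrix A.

3, 4

det(sI - A) = s^2 - (tr A)s + det A, with tr A = 0 + 7 = 7 and det A = 0·7 - (-4)·3 = 0 - (-12) = 12.
So p(s) = det(sI - A) = s^2 - 7s + 12.
Factor s^2 - 7s + 12: two numbers with sum 7 and product 12 are 4 and 3, so s^2 - 7s + 12 = (s - 4)(s - 3).
Hence p(s) = (s - 4) (s - 3), with roots 3, 4.
At least one eigenvalue has non-negative real part, so the system is not asymptotically stable.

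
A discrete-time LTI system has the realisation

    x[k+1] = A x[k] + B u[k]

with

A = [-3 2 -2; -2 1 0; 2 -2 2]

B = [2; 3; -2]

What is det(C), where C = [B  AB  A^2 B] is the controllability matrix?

32

AB = [[4], [-1], [-6]]
A^2B = [[-2], [-9], [-2]]
Controllability matrix C = [B  AB  A^2B] = [[2, 4, -2], [3, -1, -9], [-2, -6, -2]]
Expanding along the first row, det(C) = 2·((-1)·(-2) - (-9)·(-6)) - 4·(3·(-2) - (-9)·(-2)) + (-2)·(3·(-6) - (-1)·(-2)) = 2·(-52) - 4·(-24) + (-2)·(-20) = 32
Since det(C) ≠ 0, rank(C) = 3 and the system is completely controllable.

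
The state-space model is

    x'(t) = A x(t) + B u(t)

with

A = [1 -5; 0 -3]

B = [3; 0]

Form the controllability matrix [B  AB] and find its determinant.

0

AB = [[3], [0]]
Controllability matrix C = [B  AB] = [[3, 3], [0, 0]]
det(C) = 3·0 - 3·0 = 0 - 0 = 0
Since det(C) = 0, rank(C) < 2 and the system is not completely controllable.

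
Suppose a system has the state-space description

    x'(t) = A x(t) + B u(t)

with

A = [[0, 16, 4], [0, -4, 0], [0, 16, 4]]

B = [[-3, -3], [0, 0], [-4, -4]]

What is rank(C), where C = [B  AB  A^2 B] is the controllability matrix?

2

AB = [[-16, -16], [0, 0], [-16, -16]]
A^2B = [[-64, -64], [0, 0], [-64, -64]]
Controllability matrix C = [B  AB  A^2B] = [[-3, -3, -16, -16, -64, -64], [0, 0, 0, 0, 0, 0], [-4, -4, -16, -16, -64, -64]]
Row 2 of C is identically zero, so rank(C) ≤ 2.
The 2×2 minor from rows 1, 3, columns 1, 3 is (-3)·(-16) - (-16)·(-4) = 48 - 64 = -16 ≠ 0, so rank(C) = 2.
rank(C) = 2 < n = 3, so the pair (A, B) is not completely controllable.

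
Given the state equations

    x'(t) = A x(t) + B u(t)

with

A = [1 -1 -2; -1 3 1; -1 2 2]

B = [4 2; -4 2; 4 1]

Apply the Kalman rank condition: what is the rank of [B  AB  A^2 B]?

3

AB = [[0, -2], [-12, 5], [-4, 4]]
A^2B = [[20, -15], [-40, 21], [-32, 20]]
Controllability matrix C = [B  AB  A^2B] = [[4, 2, 0, -2, 20, -15], [-4, 2, -12, 5, -40, 21], [4, 1, -4, 4, -32, 20]]
Take the 3×3 submatrix of C formed by columns 1, 2, 3: [[4, 2, 0], [-4, 2, -12], [4, 1, -4]]. Its determinant is 4·(2·(-4) - (-12)·1) - 2·((-4)·(-4) - (-12)·4) + 0·((-4)·1 - 2·4) = 4·4 - 2·64 + 0·(-12) = -112 ≠ 0.
So rank(C) ≥ 3; since C has 3 rows, rank(C) = 3.
rank(C) = 3 = n, so the pair (A, B) is completely controllable.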